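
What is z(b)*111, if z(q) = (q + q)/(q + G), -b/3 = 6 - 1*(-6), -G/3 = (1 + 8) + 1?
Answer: 1332/11 ≈ 121.09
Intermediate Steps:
G = -30 (G = -3*((1 + 8) + 1) = -3*(9 + 1) = -3*10 = -30)
b = -36 (b = -3*(6 - 1*(-6)) = -3*(6 + 6) = -3*12 = -36)
z(q) = 2*q/(-30 + q) (z(q) = (q + q)/(q - 30) = (2*q)/(-30 + q) = 2*q/(-30 + q))
z(b)*111 = (2*(-36)/(-30 - 36))*111 = (2*(-36)/(-66))*111 = (2*(-36)*(-1/66))*111 = (12/11)*111 = 1332/11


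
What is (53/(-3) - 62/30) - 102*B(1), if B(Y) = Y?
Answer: -1826/15 ≈ -121.73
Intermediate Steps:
(53/(-3) - 62/30) - 102*B(1) = (53/(-3) - 62/30) - 102*1 = (53*(-⅓) - 62*1/30) - 102 = (-53/3 - 31/15) - 102 = -296/15 - 102 = -1826/15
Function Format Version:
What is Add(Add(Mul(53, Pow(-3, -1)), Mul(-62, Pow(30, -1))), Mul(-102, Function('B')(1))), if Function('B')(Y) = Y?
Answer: Rational(-1826, 15) ≈ -121.73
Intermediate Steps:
Add(Add(Mul(53, Pow(-3, -1)), Mul(-62, Pow(30, -1))), Mul(-102, Function('B')(1))) = Add(Add(Mul(53, Pow(-3, -1)), Mul(-62, Pow(30, -1))), Mul(-102, 1)) = Add(Add(Mul(53, Rational(-1, 3)), Mul(-62, Rational(1, 30))), -102) = Add(Add(Rational(-53, 3), Rational(-31, 15)), -102) = Add(Rational(-296, 15), -102) = Rational(-1826, 15)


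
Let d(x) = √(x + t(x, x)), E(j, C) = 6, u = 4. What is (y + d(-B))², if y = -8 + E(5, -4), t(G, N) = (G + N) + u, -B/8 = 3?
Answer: 80 - 8*√19 ≈ 45.129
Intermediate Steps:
B = -24 (B = -8*3 = -24)
t(G, N) = 4 + G + N (t(G, N) = (G + N) + 4 = 4 + G + N)
y = -2 (y = -8 + 6 = -2)
d(x) = √(4 + 3*x) (d(x) = √(x + (4 + x + x)) = √(x + (4 + 2*x)) = √(4 + 3*x))
(y + d(-B))² = (-2 + √(4 + 3*(-1*(-24))))² = (-2 + √(4 + 3*24))² = (-2 + √(4 + 72))² = (-2 + √76)² = (-2 + 2*√19)²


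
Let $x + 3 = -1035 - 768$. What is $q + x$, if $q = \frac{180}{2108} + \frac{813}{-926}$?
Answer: $- \frac{881718393}{488002} \approx -1806.8$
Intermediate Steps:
$q = - \frac{386781}{488002}$ ($q = 180 \cdot \frac{1}{2108} + 813 \left(- \frac{1}{926}\right) = \frac{45}{527} - \frac{813}{926} = - \frac{386781}{488002} \approx -0.79258$)
$x = -1806$ ($x = -3 - 1803 = -1806$)
$q + x = - \frac{386781}{488002} - 1806 = - \frac{881718393}{488002}$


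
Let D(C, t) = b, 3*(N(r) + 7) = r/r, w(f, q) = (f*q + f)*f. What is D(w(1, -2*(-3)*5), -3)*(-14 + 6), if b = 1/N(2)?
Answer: 6/5 ≈ 1.2000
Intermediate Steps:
w(f, q) = f*(f + f*q) (w(f, q) = (f + f*q)*f = f*(f + f*q))
N(r) = -20/3 (N(r) = -7 + (r/r)/3 = -7 + (1/3)*1 = -7 + 1/3 = -20/3)
b = -3/20 (b = 1/(-20/3) = -3/20 ≈ -0.15000)
D(C, t) = -3/20
D(w(1, -2*(-3)*5), -3)*(-14 + 6) = -3*(-14 + 6)/20 = -3/20*(-8) = 6/5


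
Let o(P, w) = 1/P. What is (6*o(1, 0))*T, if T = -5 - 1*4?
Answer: -54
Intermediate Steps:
T = -9 (T = -5 - 4 = -9)
(6*o(1, 0))*T = (6/1)*(-9) = (6*1)*(-9) = 6*(-9) = -54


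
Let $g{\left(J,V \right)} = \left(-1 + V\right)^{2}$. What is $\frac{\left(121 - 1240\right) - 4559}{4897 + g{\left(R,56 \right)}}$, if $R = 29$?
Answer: $- \frac{167}{233} \approx -0.71674$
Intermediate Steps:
$\frac{\left(121 - 1240\right) - 4559}{4897 + g{\left(R,56 \right)}} = \frac{\left(121 - 1240\right) - 4559}{4897 + \left(-1 + 56\right)^{2}} = \frac{\left(121 - 1240\right) - 4559}{4897 + 55^{2}} = \frac{-1119 - 4559}{4897 + 3025} = - \frac{5678}{7922} = \left(-5678\right) \frac{1}{7922} = - \frac{167}{233}$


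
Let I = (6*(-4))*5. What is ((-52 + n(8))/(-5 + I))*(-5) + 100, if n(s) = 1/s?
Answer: 3917/40 ≈ 97.925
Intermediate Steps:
n(s) = 1/s
I = -120 (I = -24*5 = -120)
((-52 + n(8))/(-5 + I))*(-5) + 100 = ((-52 + 1/8)/(-5 - 120))*(-5) + 100 = ((-52 + ⅛)/(-125))*(-5) + 100 = -415/8*(-1/125)*(-5) + 100 = (83/200)*(-5) + 100 = -83/40 + 100 = 3917/40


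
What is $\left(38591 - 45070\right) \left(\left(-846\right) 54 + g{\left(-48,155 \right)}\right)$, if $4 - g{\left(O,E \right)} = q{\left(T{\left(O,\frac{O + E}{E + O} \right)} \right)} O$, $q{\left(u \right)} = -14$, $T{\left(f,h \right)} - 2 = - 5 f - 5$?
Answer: $300314608$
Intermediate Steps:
$T{\left(f,h \right)} = -3 - 5 f$ ($T{\left(f,h \right)} = 2 - \left(5 + 5 f\right) = -3 - 5 f$)
$g{\left(O,E \right)} = 4 + 14 O$ ($g{\left(O,E \right)} = 4 - - 14 O = 4 + 14 O$)
$\left(38591 - 45070\right) \left(\left(-846\right) 54 + g{\left(-48,155 \right)}\right) = \left(38591 - 45070\right) \left(\left(-846\right) 54 + \left(4 + 14 \left(-48\right)\right)\right) = - 6479 \left(-45684 + \left(4 - 672\right)\right) = - 6479 \left(-45684 - 668\right) = \left(-6479\right) \left(-46352\right) = 300314608$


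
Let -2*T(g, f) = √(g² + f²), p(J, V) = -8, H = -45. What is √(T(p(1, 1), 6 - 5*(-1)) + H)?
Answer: √(-180 - 2*√185)/2 ≈ 7.1973*I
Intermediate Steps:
T(g, f) = -√(f² + g²)/2 (T(g, f) = -√(g² + f²)/2 = -√(f² + g²)/2)
√(T(p(1, 1), 6 - 5*(-1)) + H) = √(-√((6 - 5*(-1))² + (-8)²)/2 - 45) = √(-√((6 - 1*(-5))² + 64)/2 - 45) = √(-√((6 + 5)² + 64)/2 - 45) = √(-√(11² + 64)/2 - 45) = √(-√(121 + 64)/2 - 45) = √(-√185/2 - 45) = √(-45 - √185/2)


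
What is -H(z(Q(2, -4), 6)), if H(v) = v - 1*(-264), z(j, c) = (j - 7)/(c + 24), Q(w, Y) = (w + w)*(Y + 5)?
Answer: -2639/10 ≈ -263.90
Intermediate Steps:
Q(w, Y) = 2*w*(5 + Y) (Q(w, Y) = (2*w)*(5 + Y) = 2*w*(5 + Y))
z(j, c) = (-7 + j)/(24 + c)
H(v) = 264 + v (H(v) = v + 264 = 264 + v)
-H(z(Q(2, -4), 6)) = -(264 + (-7 + 2*2*(5 - 4))/(24 + 6)) = -(264 + (-7 + 2*2*1)/30) = -(264 + (-7 + 4)/30) = -(264 + (1/30)*(-3)) = -(264 - ⅒) = -1*2639/10 = -2639/10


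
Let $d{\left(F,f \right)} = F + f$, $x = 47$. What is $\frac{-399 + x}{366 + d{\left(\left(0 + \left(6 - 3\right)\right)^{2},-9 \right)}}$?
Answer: $- \frac{176}{183} \approx -0.96175$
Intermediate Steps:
$\frac{-399 + x}{366 + d{\left(\left(0 + \left(6 - 3\right)\right)^{2},-9 \right)}} = \frac{-399 + 47}{366 - \left(9 - \left(0 + \left(6 - 3\right)\right)^{2}\right)} = - \frac{352}{366 - \left(9 - \left(0 + 3\right)^{2}\right)} = - \frac{352}{366 - \left(9 - 3^{2}\right)} = - \frac{352}{366 + \left(9 - 9\right)} = - \frac{352}{366 + 0} = - \frac{352}{366} = \left(-352\right) \frac{1}{366} = - \frac{176}{183}$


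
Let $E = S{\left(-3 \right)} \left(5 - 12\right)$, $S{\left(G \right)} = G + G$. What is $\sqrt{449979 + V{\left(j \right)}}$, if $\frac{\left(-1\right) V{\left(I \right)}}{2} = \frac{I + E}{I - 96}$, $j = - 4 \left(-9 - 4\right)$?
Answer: $\frac{2 \sqrt{13611994}}{11} \approx 670.81$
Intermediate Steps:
$S{\left(G \right)} = 2 G$
$E = 42$ ($E = 2 \left(-3\right) \left(5 - 12\right) = \left(-6\right) \left(-7\right) = 42$)
$j = 52$ ($j = \left(-4\right) \left(-13\right) = 52$)
$V{\left(I \right)} = - \frac{2 \left(42 + I\right)}{-96 + I}$ ($V{\left(I \right)} = - 2 \frac{I + 42}{I - 96} = - 2 \frac{42 + I}{-96 + I} = - \frac{2 \left(42 + I\right)}{-96 + I}$)
$\sqrt{449979 + V{\left(j \right)}} = \sqrt{449979 + \frac{2 \left(-42 - 52\right)}{-96 + 52}} = \sqrt{449979 + \frac{2 \left(-42 - 52\right)}{-44}} = \sqrt{449979 + 2 \left(- \frac{1}{44}\right) \left(-94\right)} = \sqrt{449979 + \frac{47}{11}} = \sqrt{\frac{4949816}{11}} = \frac{2 \sqrt{13611994}}{11}$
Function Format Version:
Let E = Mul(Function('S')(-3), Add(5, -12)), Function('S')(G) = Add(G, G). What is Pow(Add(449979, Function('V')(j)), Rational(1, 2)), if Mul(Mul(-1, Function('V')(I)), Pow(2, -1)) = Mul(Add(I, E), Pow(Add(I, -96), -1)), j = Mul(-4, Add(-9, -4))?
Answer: Mul(Rational(2, 11), Pow(13611994, Rational(1, 2))) ≈ 670.81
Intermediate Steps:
Function('S')(G) = Mul(2, G)
E = 42 (E = Mul(Mul(2, -3), Add(5, -12)) = Mul(-6, -7) = 42)
j = 52 (j = Mul(-4, -13) = 52)
Function('V')(I) = Mul(-2, Pow(Add(-96, I), -1), Add(42, I)) (Function('V')(I) = Mul(-2, Mul(Add(I, 42), Pow(Add(I, -96), -1))) = Mul(-2, Mul(Add(42, I), Pow(Add(-96, I), -1))) = Mul(-2, Mul(Pow(Add(-96, I), -1), Add(42, I))) = Mul(-2, Pow(Add(-96, I), -1), Add(42, I)))
Pow(Add(449979, Function('V')(j)), Rational(1, 2)) = Pow(Add(449979, Mul(2, Pow(Add(-96, 52), -1), Add(-42, Mul(-1, 52)))), Rational(1, 2)) = Pow(Add(449979, Mul(2, Pow(-44, -1), Add(-42, -52))), Rational(1, 2)) = Pow(Add(449979, Mul(2, Rational(-1, 44), -94)), Rational(1, 2)) = Pow(Add(449979, Rational(47, 11)), Rational(1, 2)) = Pow(Rational(4949816, 11), Rational(1, 2)) = Mul(Rational(2, 11), Pow(13611994, Rational(1, 2)))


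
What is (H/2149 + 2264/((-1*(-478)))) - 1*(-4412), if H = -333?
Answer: 2268404813/513611 ≈ 4416.6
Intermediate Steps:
(H/2149 + 2264/((-1*(-478)))) - 1*(-4412) = (-333/2149 + 2264/((-1*(-478)))) - 1*(-4412) = (-333*1/2149 + 2264/478) + 4412 = (-333/2149 + 2264*(1/478)) + 4412 = (-333/2149 + 1132/239) + 4412 = 2353081/513611 + 4412 = 2268404813/513611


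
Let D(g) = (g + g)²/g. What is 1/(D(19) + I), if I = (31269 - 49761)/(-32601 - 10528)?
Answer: 43129/3296296 ≈ 0.013084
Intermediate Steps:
I = 18492/43129 (I = -18492/(-43129) = -18492*(-1/43129) = 18492/43129 ≈ 0.42876)
D(g) = 4*g (D(g) = (2*g)²/g = (4*g²)/g = 4*g)
1/(D(19) + I) = 1/(4*19 + 18492/43129) = 1/(76 + 18492/43129) = 1/(3296296/43129) = 43129/3296296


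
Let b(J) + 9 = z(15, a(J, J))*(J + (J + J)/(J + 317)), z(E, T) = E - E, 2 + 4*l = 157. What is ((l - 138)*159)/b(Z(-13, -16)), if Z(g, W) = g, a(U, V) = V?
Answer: 21041/12 ≈ 1753.4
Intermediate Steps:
l = 155/4 (l = -½ + (¼)*157 = -½ + 157/4 = 155/4 ≈ 38.750)
z(E, T) = 0
b(J) = -9 (b(J) = -9 + 0*(J + (J + J)/(J + 317)) = -9 + 0*(J + (2*J)/(317 + J)) = -9 + 0*(J + 2*J/(317 + J)) = -9 + 0 = -9)
((l - 138)*159)/b(Z(-13, -16)) = ((155/4 - 138)*159)/(-9) = -397/4*159*(-⅑) = -63123/4*(-⅑) = 21041/12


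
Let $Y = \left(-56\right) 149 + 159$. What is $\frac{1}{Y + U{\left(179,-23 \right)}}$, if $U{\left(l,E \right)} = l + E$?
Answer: $- \frac{1}{8029} \approx -0.00012455$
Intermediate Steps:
$U{\left(l,E \right)} = E + l$
$Y = -8185$ ($Y = -8344 + 159 = -8185$)
$\frac{1}{Y + U{\left(179,-23 \right)}} = \frac{1}{-8185 + \left(-23 + 179\right)} = \frac{1}{-8185 + 156} = \frac{1}{-8029} = - \frac{1}{8029}$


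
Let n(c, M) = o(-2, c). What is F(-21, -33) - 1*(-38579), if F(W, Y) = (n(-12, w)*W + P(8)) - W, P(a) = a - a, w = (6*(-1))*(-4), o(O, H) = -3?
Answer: 38663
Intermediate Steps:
w = 24 (w = -6*(-4) = 24)
P(a) = 0
n(c, M) = -3
F(W, Y) = -4*W (F(W, Y) = (-3*W + 0) - W = -3*W - W = -4*W)
F(-21, -33) - 1*(-38579) = -4*(-21) - 1*(-38579) = 84 + 38579 = 38663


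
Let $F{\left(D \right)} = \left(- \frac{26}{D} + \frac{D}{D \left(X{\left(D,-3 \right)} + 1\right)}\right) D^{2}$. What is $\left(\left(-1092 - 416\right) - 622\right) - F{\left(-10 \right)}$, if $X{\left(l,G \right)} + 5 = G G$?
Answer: $-2410$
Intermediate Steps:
$X{\left(l,G \right)} = -5 + G^{2}$ ($X{\left(l,G \right)} = -5 + G G = -5 + G^{2}$)
$F{\left(D \right)} = D^{2} \left(\frac{1}{5} - \frac{26}{D}\right)$ ($F{\left(D \right)} = \left(- \frac{26}{D} + \frac{D}{D \left(\left(-5 + \left(-3\right)^{2}\right) + 1\right)}\right) D^{2} = \left(- \frac{26}{D} + \frac{D}{D \left(\left(-5 + 9\right) + 1\right)}\right) D^{2} = \left(- \frac{26}{D} + \frac{D}{D \left(4 + 1\right)}\right) D^{2} = \left(- \frac{26}{D} + \frac{D}{D 5}\right) D^{2} = \left(- \frac{26}{D} + \frac{D}{5 D}\right) D^{2} = \left(- \frac{26}{D} + D \frac{1}{5 D}\right) D^{2} = \left(- \frac{26}{D} + \frac{1}{5}\right) D^{2} = \left(\frac{1}{5} - \frac{26}{D}\right) D^{2} = D^{2} \left(\frac{1}{5} - \frac{26}{D}\right)$)
$\left(\left(-1092 - 416\right) - 622\right) - F{\left(-10 \right)} = \left(\left(-1092 - 416\right) - 622\right) - \frac{1}{5} \left(-10\right) \left(-130 - 10\right) = \left(-1508 - 622\right) - \frac{1}{5} \left(-10\right) \left(-140\right) = -2130 - 280 = -2410$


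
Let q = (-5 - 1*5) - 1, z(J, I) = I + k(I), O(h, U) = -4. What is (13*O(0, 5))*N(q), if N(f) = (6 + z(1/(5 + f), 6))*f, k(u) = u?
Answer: 10296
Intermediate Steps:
z(J, I) = 2*I (z(J, I) = I + I = 2*I)
q = -11 (q = (-5 - 5) - 1 = -10 - 1 = -11)
N(f) = 18*f (N(f) = (6 + 2*6)*f = (6 + 12)*f = 18*f)
(13*O(0, 5))*N(q) = (13*(-4))*(18*(-11)) = -52*(-198) = 10296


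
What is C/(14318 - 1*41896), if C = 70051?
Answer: -70051/27578 ≈ -2.5401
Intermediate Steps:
C/(14318 - 1*41896) = 70051/(14318 - 1*41896) = 70051/(14318 - 41896) = 70051/(-27578) = 70051*(-1/27578) = -70051/27578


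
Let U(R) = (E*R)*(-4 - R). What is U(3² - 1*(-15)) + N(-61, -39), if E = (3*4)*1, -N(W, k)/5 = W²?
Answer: -26669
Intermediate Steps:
N(W, k) = -5*W²
E = 12 (E = 12*1 = 12)
U(R) = 12*R*(-4 - R) (U(R) = (12*R)*(-4 - R) = 12*R*(-4 - R))
U(3² - 1*(-15)) + N(-61, -39) = -12*(3² - 1*(-15))*(4 + (3² - 1*(-15))) - 5*(-61)² = -12*(9 + 15)*(4 + (9 + 15)) - 5*3721 = -12*24*(4 + 24) - 18605 = -12*24*28 - 18605 = -8064 - 18605 = -26669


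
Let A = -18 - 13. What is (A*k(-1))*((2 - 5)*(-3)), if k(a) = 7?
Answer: -1953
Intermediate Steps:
A = -31
(A*k(-1))*((2 - 5)*(-3)) = (-31*7)*((2 - 5)*(-3)) = -(-651)*(-3) = -217*9 = -1953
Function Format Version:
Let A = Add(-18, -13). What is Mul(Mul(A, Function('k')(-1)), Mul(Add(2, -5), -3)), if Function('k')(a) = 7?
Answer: -1953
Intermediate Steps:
A = -31
Mul(Mul(A, Function('k')(-1)), Mul(Add(2, -5), -3)) = Mul(Mul(-31, 7), Mul(Add(2, -5), -3)) = Mul(-217, Mul(-3, -3)) = Mul(-217, 9) = -1953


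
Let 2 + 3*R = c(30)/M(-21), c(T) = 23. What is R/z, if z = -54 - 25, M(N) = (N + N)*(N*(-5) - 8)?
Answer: 8171/965538 ≈ 0.0084626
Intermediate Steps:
M(N) = 2*N*(-8 - 5*N) (M(N) = (2*N)*(-5*N - 8) = (2*N)*(-8 - 5*N) = 2*N*(-8 - 5*N))
R = -8171/12222 (R = -⅔ + (23/((-2*(-21)*(8 + 5*(-21)))))/3 = -⅔ + (23/((-2*(-21)*(8 - 105))))/3 = -⅔ + (23/((-2*(-21)*(-97))))/3 = -⅔ + (23/(-4074))/3 = -⅔ + (23*(-1/4074))/3 = -⅔ + (⅓)*(-23/4074) = -⅔ - 23/12222 = -8171/12222 ≈ -0.66855)
z = -79
R/z = -8171/12222/(-79) = -8171/12222*(-1/79) = 8171/965538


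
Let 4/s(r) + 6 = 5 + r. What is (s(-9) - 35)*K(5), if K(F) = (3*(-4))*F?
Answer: 2124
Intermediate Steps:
K(F) = -12*F
s(r) = 4/(-1 + r) (s(r) = 4/(-6 + (5 + r)) = 4/(-1 + r))
(s(-9) - 35)*K(5) = (4/(-1 - 9) - 35)*(-12*5) = (4/(-10) - 35)*(-60) = (4*(-⅒) - 35)*(-60) = (-⅖ - 35)*(-60) = -177/5*(-60) = 2124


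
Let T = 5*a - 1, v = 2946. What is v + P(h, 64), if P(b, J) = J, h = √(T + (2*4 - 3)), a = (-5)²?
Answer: 3010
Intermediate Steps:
a = 25
T = 124 (T = 5*25 - 1 = 125 - 1 = 124)
h = √129 (h = √(124 + (2*4 - 3)) = √(124 + (8 - 3)) = √(124 + 5) = √129 ≈ 11.358)
v + P(h, 64) = 2946 + 64 = 3010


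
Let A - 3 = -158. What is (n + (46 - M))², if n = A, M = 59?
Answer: 28224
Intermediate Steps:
A = -155 (A = 3 - 158 = -155)
n = -155
(n + (46 - M))² = (-155 + (46 - 1*59))² = (-155 + (46 - 59))² = (-155 - 13)² = (-168)² = 28224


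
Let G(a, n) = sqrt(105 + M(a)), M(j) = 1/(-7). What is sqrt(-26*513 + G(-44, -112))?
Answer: sqrt(-653562 + 7*sqrt(5138))/7 ≈ 115.45*I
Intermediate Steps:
M(j) = -1/7
G(a, n) = sqrt(5138)/7 (G(a, n) = sqrt(105 - 1/7) = sqrt(734/7) = sqrt(5138)/7)
sqrt(-26*513 + G(-44, -112)) = sqrt(-26*513 + sqrt(5138)/7) = sqrt(-13338 + sqrt(5138)/7)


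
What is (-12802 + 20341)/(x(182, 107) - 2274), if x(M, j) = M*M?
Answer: 7539/30850 ≈ 0.24438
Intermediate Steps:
x(M, j) = M²
(-12802 + 20341)/(x(182, 107) - 2274) = (-12802 + 20341)/(182² - 2274) = 7539/(33124 - 2274) = 7539/30850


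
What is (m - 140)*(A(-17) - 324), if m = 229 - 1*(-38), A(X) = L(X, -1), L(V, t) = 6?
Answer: -40386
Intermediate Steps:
A(X) = 6
m = 267 (m = 229 + 38 = 267)
(m - 140)*(A(-17) - 324) = (267 - 140)*(6 - 324) = 127*(-318) = -40386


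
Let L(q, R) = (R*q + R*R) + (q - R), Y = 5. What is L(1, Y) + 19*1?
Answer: 45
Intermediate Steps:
L(q, R) = q + R² - R + R*q (L(q, R) = (R*q + R²) + (q - R) = (R² + R*q) + (q - R) = q + R² - R + R*q)
L(1, Y) + 19*1 = (1 + 5² - 1*5 + 5*1) + 19*1 = (1 + 25 - 5 + 5) + 19 = 26 + 19 = 45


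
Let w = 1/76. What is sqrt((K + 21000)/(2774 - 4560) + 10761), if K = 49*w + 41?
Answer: sqrt(137151257514)/3572 ≈ 103.68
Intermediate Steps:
w = 1/76 ≈ 0.013158
K = 3165/76 (K = 49*(1/76) + 41 = 49/76 + 41 = 3165/76 ≈ 41.645)
sqrt((K + 21000)/(2774 - 4560) + 10761) = sqrt((3165/76 + 21000)/(2774 - 4560) + 10761) = sqrt((1599165/76)/(-1786) + 10761) = sqrt((1599165/76)*(-1/1786) + 10761) = sqrt(-1599165/135736 + 10761) = sqrt(1459055931/135736) = sqrt(137151257514)/3572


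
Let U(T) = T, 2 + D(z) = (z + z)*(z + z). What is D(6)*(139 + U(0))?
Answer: 19738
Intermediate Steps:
D(z) = -2 + 4*z² (D(z) = -2 + (z + z)*(z + z) = -2 + (2*z)*(2*z) = -2 + 4*z²)
D(6)*(139 + U(0)) = (-2 + 4*6²)*(139 + 0) = (-2 + 4*36)*139 = (-2 + 144)*139 = 142*139 = 19738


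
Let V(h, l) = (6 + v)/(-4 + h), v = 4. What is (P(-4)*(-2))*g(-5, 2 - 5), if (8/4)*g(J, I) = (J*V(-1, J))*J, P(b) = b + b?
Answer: -400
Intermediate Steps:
V(h, l) = 10/(-4 + h) (V(h, l) = (6 + 4)/(-4 + h) = 10/(-4 + h))
P(b) = 2*b
g(J, I) = -J² (g(J, I) = ((J*(10/(-4 - 1)))*J)/2 = ((J*(10/(-5)))*J)/2 = ((J*(10*(-⅕)))*J)/2 = ((J*(-2))*J)/2 = ((-2*J)*J)/2 = (-2*J²)/2 = -J²)
(P(-4)*(-2))*g(-5, 2 - 5) = ((2*(-4))*(-2))*(-1*(-5)²) = (-8*(-2))*(-1*25) = 16*(-25) = -400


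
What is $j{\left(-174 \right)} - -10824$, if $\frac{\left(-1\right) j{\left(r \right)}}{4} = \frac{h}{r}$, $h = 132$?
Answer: $\frac{313984}{29} \approx 10827.0$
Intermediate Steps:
$j{\left(r \right)} = - \frac{528}{r}$ ($j{\left(r \right)} = - 4 \frac{132}{r} = - \frac{528}{r}$)
$j{\left(-174 \right)} - -10824 = - \frac{528}{-174} - -10824 = \left(-528\right) \left(- \frac{1}{174}\right) + 10824 = \frac{88}{29} + 10824 = \frac{313984}{29}$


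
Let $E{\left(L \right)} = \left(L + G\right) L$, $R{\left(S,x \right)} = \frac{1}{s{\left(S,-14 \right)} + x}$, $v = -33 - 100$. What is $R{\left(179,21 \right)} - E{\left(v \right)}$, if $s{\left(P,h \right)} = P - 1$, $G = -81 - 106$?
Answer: $- \frac{8469439}{199} \approx -42560.0$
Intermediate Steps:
$G = -187$ ($G = -81 - 106 = -187$)
$s{\left(P,h \right)} = -1 + P$
$v = -133$ ($v = -33 - 100 = -133$)
$R{\left(S,x \right)} = \frac{1}{-1 + S + x}$ ($R{\left(S,x \right)} = \frac{1}{\left(-1 + S\right) + x} = \frac{1}{-1 + S + x}$)
$E{\left(L \right)} = L \left(-187 + L\right)$ ($E{\left(L \right)} = \left(L - 187\right) L = \left(-187 + L\right) L = L \left(-187 + L\right)$)
$R{\left(179,21 \right)} - E{\left(v \right)} = \frac{1}{-1 + 179 + 21} - - 133 \left(-187 - 133\right) = \frac{1}{199} - \left(-133\right) \left(-320\right) = \frac{1}{199} - 42560 = - \frac{8469439}{199}$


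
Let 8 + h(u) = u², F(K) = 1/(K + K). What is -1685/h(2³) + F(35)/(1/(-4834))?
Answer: -27761/280 ≈ -99.146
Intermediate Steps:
F(K) = 1/(2*K)
h(u) = -8 + u²
-1685/h(2³) + F(35)/(1/(-4834)) = -1685/(-8 + (2³)²) + ((½)/35)/(1/(-4834)) = -1685/(-8 + 8²) + ((½)*(1/35))/(-1/4834) = -1685/(-8 + 64) + (1/70)*(-4834) = -1685/56 - 2417/35 = -27761/280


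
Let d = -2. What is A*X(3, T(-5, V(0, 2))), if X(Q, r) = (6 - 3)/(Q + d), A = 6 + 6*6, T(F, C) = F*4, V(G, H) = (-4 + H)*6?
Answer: 126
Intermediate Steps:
V(G, H) = -24 + 6*H
T(F, C) = 4*F
A = 42 (A = 6 + 36 = 42)
X(Q, r) = 3/(-2 + Q) (X(Q, r) = (6 - 3)/(Q - 2) = 3/(-2 + Q))
A*X(3, T(-5, V(0, 2))) = 42*(3/(-2 + 3)) = 42*(3/1) = 42*(3*1) = 42*3 = 126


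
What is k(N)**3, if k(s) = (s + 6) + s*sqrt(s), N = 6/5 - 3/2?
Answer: 1847313/10000 - 292329*I*sqrt(30)/100000 ≈ 184.73 - 16.012*I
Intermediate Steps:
N = -3/10 (N = 6*(1/5) - 3*1/2 = 6/5 - 3/2 = -3/10 ≈ -0.30000)
k(s) = 6 + s + s**(3/2) (k(s) = (6 + s) + s**(3/2) = 6 + s + s**(3/2))
k(N)**3 = (6 - 3/10 + (-3/10)**(3/2))**3 = (6 - 3/10 - 3*I*sqrt(30)/100)**3 = (57/10 - 3*I*sqrt(30)/100)**3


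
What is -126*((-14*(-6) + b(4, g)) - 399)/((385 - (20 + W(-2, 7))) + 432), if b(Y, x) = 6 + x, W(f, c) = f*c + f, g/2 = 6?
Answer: 12474/271 ≈ 46.030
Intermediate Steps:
g = 12 (g = 2*6 = 12)
W(f, c) = f + c*f (W(f, c) = c*f + f = f + c*f)
-126*((-14*(-6) + b(4, g)) - 399)/((385 - (20 + W(-2, 7))) + 432) = -126*((-14*(-6) + (6 + 12)) - 399)/((385 - (20 - 2*(1 + 7))) + 432) = -126*((84 + 18) - 399)/((385 - (20 - 2*8)) + 432) = -126*(102 - 399)/((385 - (20 - 16)) + 432) = -(-37422)/((385 - 1*4) + 432) = -(-37422)/((385 - 4) + 432) = -(-37422)/(381 + 432) = -(-37422)/813 = -126*(-99/271) = 12474/271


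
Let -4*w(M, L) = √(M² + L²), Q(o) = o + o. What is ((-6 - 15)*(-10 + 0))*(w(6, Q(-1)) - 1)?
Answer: -210 - 105*√10 ≈ -542.04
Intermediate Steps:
Q(o) = 2*o
w(M, L) = -√(L² + M²)/4 (w(M, L) = -√(M² + L²)/4 = -√(L² + M²)/4)
((-6 - 15)*(-10 + 0))*(w(6, Q(-1)) - 1) = ((-6 - 15)*(-10 + 0))*(-√((2*(-1))² + 6²)/4 - 1) = (-21*(-10))*(-√((-2)² + 36)/4 - 1) = 210*(-√(4 + 36)/4 - 1) = 210*(-√10/2 - 1) = 210*(-1 - √10/2) = -210 - 105*√10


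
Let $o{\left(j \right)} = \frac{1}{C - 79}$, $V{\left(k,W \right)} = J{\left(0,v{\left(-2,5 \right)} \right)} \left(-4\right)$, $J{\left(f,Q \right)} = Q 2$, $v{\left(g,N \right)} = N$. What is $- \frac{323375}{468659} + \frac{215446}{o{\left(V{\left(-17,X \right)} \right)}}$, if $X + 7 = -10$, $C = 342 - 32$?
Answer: $\frac{23324232973759}{468659} \approx 4.9768 \cdot 10^{7}$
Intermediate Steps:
$J{\left(f,Q \right)} = 2 Q$
$C = 310$ ($C = 342 - 32 = 310$)
$X = -17$ ($X = -7 - 10 = -17$)
$V{\left(k,W \right)} = -40$ ($V{\left(k,W \right)} = 2 \cdot 5 \left(-4\right) = 10 \left(-4\right) = -40$)
$o{\left(j \right)} = \frac{1}{231}$ ($o{\left(j \right)} = \frac{1}{310 - 79} = \frac{1}{231}$)
$- \frac{323375}{468659} + \frac{215446}{o{\left(V{\left(-17,X \right)} \right)}} = - \frac{323375}{468659} + 215446 \frac{1}{\frac{1}{231}} = \left(-323375\right) \frac{1}{468659} + 215446 \cdot 231 = - \frac{323375}{468659} + 49768026 = \frac{23324232973759}{468659}$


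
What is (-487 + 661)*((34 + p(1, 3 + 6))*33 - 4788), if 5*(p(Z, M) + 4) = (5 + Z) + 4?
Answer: -649368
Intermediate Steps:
p(Z, M) = -11/5 + Z/5 (p(Z, M) = -4 + ((5 + Z) + 4)/5 = -4 + (9 + Z)/5 = -4 + (9/5 + Z/5) = -11/5 + Z/5)
(-487 + 661)*((34 + p(1, 3 + 6))*33 - 4788) = (-487 + 661)*((34 + (-11/5 + (⅕)*1))*33 - 4788) = 174*((34 + (-11/5 + ⅕))*33 - 4788) = 174*((34 - 2)*33 - 4788) = 174*(32*33 - 4788) = 174*(1056 - 4788) = 174*(-3732) = -649368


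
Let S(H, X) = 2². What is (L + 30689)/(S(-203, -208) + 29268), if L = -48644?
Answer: -17955/29272 ≈ -0.61339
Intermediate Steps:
S(H, X) = 4
(L + 30689)/(S(-203, -208) + 29268) = (-48644 + 30689)/(4 + 29268) = -17955/29272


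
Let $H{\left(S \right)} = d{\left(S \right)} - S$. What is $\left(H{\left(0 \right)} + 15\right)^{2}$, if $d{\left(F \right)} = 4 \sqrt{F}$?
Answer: $225$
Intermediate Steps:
$H{\left(S \right)} = - S + 4 \sqrt{S}$ ($H{\left(S \right)} = 4 \sqrt{S} - S = - S + 4 \sqrt{S}$)
$\left(H{\left(0 \right)} + 15\right)^{2} = \left(\left(\left(-1\right) 0 + 4 \sqrt{0}\right) + 15\right)^{2} = \left(\left(0 + 4 \cdot 0\right) + 15\right)^{2} = \left(\left(0 + 0\right) + 15\right)^{2} = \left(0 + 15\right)^{2} = 15^{2} = 225$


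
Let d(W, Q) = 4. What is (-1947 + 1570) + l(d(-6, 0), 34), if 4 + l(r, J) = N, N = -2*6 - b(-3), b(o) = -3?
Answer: -390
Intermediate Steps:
N = -9 (N = -2*6 - 1*(-3) = -12 + 3 = -9)
l(r, J) = -13 (l(r, J) = -4 - 9 = -13)
(-1947 + 1570) + l(d(-6, 0), 34) = (-1947 + 1570) - 13 = -377 - 13 = -390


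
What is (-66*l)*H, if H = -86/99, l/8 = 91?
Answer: 125216/3 ≈ 41739.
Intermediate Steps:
l = 728 (l = 8*91 = 728)
H = -86/99 (H = -86*1/99 = -86/99 ≈ -0.86869)
(-66*l)*H = -66*728*(-86/99) = -48048*(-86/99) = 125216/3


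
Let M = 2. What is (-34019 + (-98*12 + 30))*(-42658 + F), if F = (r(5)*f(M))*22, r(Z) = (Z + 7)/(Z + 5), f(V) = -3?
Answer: 1502853638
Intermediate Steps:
r(Z) = (7 + Z)/(5 + Z)
F = -396/5 (F = (((7 + 5)/(5 + 5))*(-3))*22 = ((12/10)*(-3))*22 = (((1/10)*12)*(-3))*22 = ((6/5)*(-3))*22 = -18/5*22 = -396/5 ≈ -79.200)
(-34019 + (-98*12 + 30))*(-42658 + F) = (-34019 + (-98*12 + 30))*(-42658 - 396/5) = (-34019 + (-1176 + 30))*(-213686/5) = (-34019 - 1146)*(-213686/5) = -35165*(-213686/5) = 1502853638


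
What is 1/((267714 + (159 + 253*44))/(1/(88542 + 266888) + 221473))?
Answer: 78718148391/99166747150 ≈ 0.79380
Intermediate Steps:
1/((267714 + (159 + 253*44))/(1/(88542 + 266888) + 221473)) = 1/((267714 + (159 + 11132))/(1/355430 + 221473)) = 1/((267714 + 11291)/(1/355430 + 221473)) = 1/(279005/(78718148391/355430)) = 1/(279005*(355430/78718148391)) = 1/(99166747150/78718148391) = 78718148391/99166747150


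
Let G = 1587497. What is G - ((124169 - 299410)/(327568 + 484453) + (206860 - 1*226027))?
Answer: 1304645083185/812021 ≈ 1.6067e+6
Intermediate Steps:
G - ((124169 - 299410)/(327568 + 484453) + (206860 - 1*226027)) = 1587497 - ((124169 - 299410)/(327568 + 484453) + (206860 - 1*226027)) = 1587497 - (-175241/812021 + (206860 - 226027)) = 1587497 - (-175241*1/812021 - 19167) = 1587497 - (-175241/812021 - 19167) = 1587497 - 1*(-15564181748/812021) = 1587497 + 15564181748/812021 = 1304645083185/812021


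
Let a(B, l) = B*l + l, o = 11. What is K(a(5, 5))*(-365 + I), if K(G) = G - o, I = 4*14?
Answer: -5871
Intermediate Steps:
I = 56
a(B, l) = l + B*l
K(G) = -11 + G (K(G) = G - 1*11 = G - 11 = -11 + G)
K(a(5, 5))*(-365 + I) = (-11 + 5*(1 + 5))*(-365 + 56) = (-11 + 5*6)*(-309) = (-11 + 30)*(-309) = 19*(-309) = -5871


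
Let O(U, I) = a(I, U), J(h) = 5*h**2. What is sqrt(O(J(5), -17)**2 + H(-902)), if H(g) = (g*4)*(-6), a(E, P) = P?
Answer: sqrt(37273) ≈ 193.06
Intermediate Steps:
O(U, I) = U
H(g) = -24*g (H(g) = (4*g)*(-6) = -24*g)
sqrt(O(J(5), -17)**2 + H(-902)) = sqrt((5*5**2)**2 - 24*(-902)) = sqrt((5*25)**2 + 21648) = sqrt(125**2 + 21648) = sqrt(15625 + 21648) = sqrt(37273)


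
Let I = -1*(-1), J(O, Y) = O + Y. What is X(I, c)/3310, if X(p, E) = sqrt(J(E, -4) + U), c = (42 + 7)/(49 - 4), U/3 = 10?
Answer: sqrt(6095)/49650 ≈ 0.0015724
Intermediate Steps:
U = 30 (U = 3*10 = 30)
I = 1
c = 49/45 ≈ 1.0889
X(p, E) = sqrt(26 + E) (X(p, E) = sqrt((E - 4) + 30) = sqrt((-4 + E) + 30) = sqrt(26 + E))
X(I, c)/3310 = sqrt(26 + 49/45)/3310 = sqrt(1219/45)*(1/3310) = (sqrt(6095)/15)*(1/3310) = sqrt(6095)/49650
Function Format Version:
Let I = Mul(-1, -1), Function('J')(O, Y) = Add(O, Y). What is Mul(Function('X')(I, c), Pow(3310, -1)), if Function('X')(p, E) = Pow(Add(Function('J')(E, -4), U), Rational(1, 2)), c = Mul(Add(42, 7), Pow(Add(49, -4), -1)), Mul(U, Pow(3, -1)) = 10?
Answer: Mul(Rational(1, 49650), Pow(6095, Rational(1, 2))) ≈ 0.0015724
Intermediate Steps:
U = 30 (U = Mul(3, 10) = 30)
I = 1
c = Rational(49, 45) (c = Mul(49, Pow(45, -1)) = Mul(49, Rational(1, 45)) = Rational(49, 45) ≈ 1.0889)
Function('X')(p, E) = Pow(Add(26, E), Rational(1, 2)) (Function('X')(p, E) = Pow(Add(Add(E, -4), 30), Rational(1, 2)) = Pow(Add(Add(-4, E), 30), Rational(1, 2)) = Pow(Add(26, E), Rational(1, 2)))
Mul(Function('X')(I, c), Pow(3310, -1)) = Mul(Pow(Add(26, Rational(49, 45)), Rational(1, 2)), Pow(3310, -1)) = Mul(Pow(Rational(1219, 45), Rational(1, 2)), Rational(1, 3310)) = Mul(Mul(Rational(1, 15), Pow(6095, Rational(1, 2))), Rational(1, 3310)) = Mul(Rational(1, 49650), Pow(6095, Rational(1, 2)))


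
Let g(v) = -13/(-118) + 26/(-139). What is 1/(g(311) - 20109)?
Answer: -16402/329829079 ≈ -4.9729e-5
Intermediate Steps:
g(v) = -1261/16402 (g(v) = -13*(-1/118) + 26*(-1/139) = 13/118 - 26/139 = -1261/16402)
1/(g(311) - 20109) = 1/(-1261/16402 - 20109) = 1/(-329829079/16402) = -16402/329829079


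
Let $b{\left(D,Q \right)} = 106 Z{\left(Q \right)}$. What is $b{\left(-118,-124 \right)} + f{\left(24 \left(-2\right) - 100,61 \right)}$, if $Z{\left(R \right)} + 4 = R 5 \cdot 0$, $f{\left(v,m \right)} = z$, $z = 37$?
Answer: $-387$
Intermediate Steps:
$f{\left(v,m \right)} = 37$
$Z{\left(R \right)} = -4$ ($Z{\left(R \right)} = -4 + R 5 \cdot 0 = -4 + 5 R 0 = -4 + 0 = -4$)
$b{\left(D,Q \right)} = -424$ ($b{\left(D,Q \right)} = 106 \left(-4\right) = -424$)
$b{\left(-118,-124 \right)} + f{\left(24 \left(-2\right) - 100,61 \right)} = -424 + 37 = -387$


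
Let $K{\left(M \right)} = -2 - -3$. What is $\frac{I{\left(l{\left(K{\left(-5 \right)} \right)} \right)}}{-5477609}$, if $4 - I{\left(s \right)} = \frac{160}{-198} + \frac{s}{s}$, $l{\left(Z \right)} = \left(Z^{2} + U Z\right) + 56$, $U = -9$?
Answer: $- \frac{377}{542283291} \approx -6.9521 \cdot 10^{-7}$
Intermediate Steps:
$K{\left(M \right)} = 1$ ($K{\left(M \right)} = -2 + 3 = 1$)
$l{\left(Z \right)} = 56 + Z^{2} - 9 Z$ ($l{\left(Z \right)} = \left(Z^{2} - 9 Z\right) + 56 = 56 + Z^{2} - 9 Z$)
$I{\left(s \right)} = \frac{377}{99}$ ($I{\left(s \right)} = 4 - \left(\frac{160}{-198} + \frac{s}{s}\right) = 4 - \left(160 \left(- \frac{1}{198}\right) + 1\right) = 4 - \left(- \frac{80}{99} + 1\right) = 4 - \frac{19}{99} = \frac{377}{99}$)
$\frac{I{\left(l{\left(K{\left(-5 \right)} \right)} \right)}}{-5477609} = \frac{377}{99 \left(-5477609\right)} = \frac{377}{99} \left(- \frac{1}{5477609}\right) = - \frac{377}{542283291}$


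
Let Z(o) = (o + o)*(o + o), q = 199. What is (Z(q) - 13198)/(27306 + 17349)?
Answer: 48402/14885 ≈ 3.2517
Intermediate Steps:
Z(o) = 4*o**2 (Z(o) = (2*o)*(2*o) = 4*o**2)
(Z(q) - 13198)/(27306 + 17349) = (4*199**2 - 13198)/(27306 + 17349) = (4*39601 - 13198)/44655 = (158404 - 13198)*(1/44655) = 145206*(1/44655) = 48402/14885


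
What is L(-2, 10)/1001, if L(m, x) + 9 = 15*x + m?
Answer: 139/1001 ≈ 0.13886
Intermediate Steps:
L(m, x) = -9 + m + 15*x (L(m, x) = -9 + (15*x + m) = -9 + (m + 15*x) = -9 + m + 15*x)
L(-2, 10)/1001 = (-9 - 2 + 15*10)/1001 = (-9 - 2 + 150)*(1/1001) = 139*(1/1001) = 139/1001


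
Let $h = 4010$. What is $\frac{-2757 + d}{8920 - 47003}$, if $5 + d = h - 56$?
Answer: $- \frac{1192}{38083} \approx -0.0313$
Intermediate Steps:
$d = 3949$ ($d = -5 + \left(4010 - 56\right) = -5 + 3954 = 3949$)
$\frac{-2757 + d}{8920 - 47003} = \frac{-2757 + 3949}{8920 - 47003} = \frac{1192}{-38083} = 1192 \left(- \frac{1}{38083}\right) = - \frac{1192}{38083}$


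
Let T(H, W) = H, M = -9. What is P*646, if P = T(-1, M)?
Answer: -646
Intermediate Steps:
P = -1
P*646 = -1*646 = -646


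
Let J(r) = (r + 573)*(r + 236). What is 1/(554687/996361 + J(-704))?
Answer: 996361/61085454875 ≈ 1.6311e-5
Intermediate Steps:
J(r) = (236 + r)*(573 + r) (J(r) = (573 + r)*(236 + r) = (236 + r)*(573 + r))
1/(554687/996361 + J(-704)) = 1/(554687/996361 + (135228 + (-704)² + 809*(-704))) = 1/(554687*(1/996361) + (135228 + 495616 - 569536)) = 1/(554687/996361 + 61308) = 1/(61085454875/996361) = 996361/61085454875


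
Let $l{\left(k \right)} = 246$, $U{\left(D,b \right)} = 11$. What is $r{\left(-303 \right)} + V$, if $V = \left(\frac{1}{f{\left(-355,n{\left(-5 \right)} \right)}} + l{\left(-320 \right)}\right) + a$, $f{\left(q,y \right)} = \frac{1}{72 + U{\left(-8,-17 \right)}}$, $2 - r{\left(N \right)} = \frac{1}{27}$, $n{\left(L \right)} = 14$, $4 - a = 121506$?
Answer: $- \frac{3271618}{27} \approx -1.2117 \cdot 10^{5}$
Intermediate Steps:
$a = -121502$ ($a = 4 - 121506 = -121502$)
$r{\left(N \right)} = \frac{53}{27}$ ($r{\left(N \right)} = 2 - \frac{1}{27} = \frac{53}{27}$)
$f{\left(q,y \right)} = \frac{1}{83}$ ($f{\left(q,y \right)} = \frac{1}{72 + 11} = \frac{1}{83}$)
$V = -121173$ ($V = \left(\frac{1}{\frac{1}{83}} + 246\right) - 121502 = \left(83 + 246\right) - 121502 = 329 - 121502 = -121173$)
$r{\left(-303 \right)} + V = \frac{53}{27} - 121173 = - \frac{3271618}{27}$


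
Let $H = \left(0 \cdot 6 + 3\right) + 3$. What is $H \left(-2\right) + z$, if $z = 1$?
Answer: $-11$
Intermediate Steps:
$H = 6$ ($H = \left(0 + 3\right) + 3 = 3 + 3 = 6$)
$H \left(-2\right) + z = 6 \left(-2\right) + 1 = -12 + 1 = -11$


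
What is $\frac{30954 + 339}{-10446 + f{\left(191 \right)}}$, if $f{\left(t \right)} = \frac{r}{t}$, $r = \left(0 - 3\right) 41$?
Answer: $- \frac{664107}{221701} \approx -2.9955$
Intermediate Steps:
$r = -123$ ($r = \left(0 - 3\right) 41 = \left(-3\right) 41 = -123$)
$f{\left(t \right)} = - \frac{123}{t}$
$\frac{30954 + 339}{-10446 + f{\left(191 \right)}} = \frac{30954 + 339}{-10446 - \frac{123}{191}} = \frac{31293}{-10446 - \frac{123}{191}} = \frac{31293}{- \frac{1995309}{191}} = 31293 \left(- \frac{191}{1995309}\right) = - \frac{664107}{221701}$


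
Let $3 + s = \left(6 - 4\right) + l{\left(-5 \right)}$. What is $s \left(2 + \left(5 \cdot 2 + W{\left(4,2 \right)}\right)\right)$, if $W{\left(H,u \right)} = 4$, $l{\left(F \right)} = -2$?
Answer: $-48$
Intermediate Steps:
$s = -3$ ($s = -3 + \left(\left(6 - 4\right) - 2\right) = -3 + \left(2 - 2\right) = -3 + 0 = -3$)
$s \left(2 + \left(5 \cdot 2 + W{\left(4,2 \right)}\right)\right) = - 3 \left(2 + \left(5 \cdot 2 + 4\right)\right) = - 3 \left(2 + \left(10 + 4\right)\right) = - 3 \left(2 + 14\right) = \left(-3\right) 16 = -48$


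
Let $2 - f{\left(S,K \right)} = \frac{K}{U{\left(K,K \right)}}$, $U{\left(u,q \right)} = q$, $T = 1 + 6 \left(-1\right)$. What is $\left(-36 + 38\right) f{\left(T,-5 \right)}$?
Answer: $2$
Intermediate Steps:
$T = -5$ ($T = 1 - 6 = -5$)
$f{\left(S,K \right)} = 1$ ($f{\left(S,K \right)} = 2 - \frac{K}{K} = 2 - 1 = 1$)
$\left(-36 + 38\right) f{\left(T,-5 \right)} = \left(-36 + 38\right) 1 = 2 \cdot 1 = 2$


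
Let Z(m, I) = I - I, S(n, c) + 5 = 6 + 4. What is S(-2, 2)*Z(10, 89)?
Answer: 0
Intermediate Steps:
S(n, c) = 5 (S(n, c) = -5 + (6 + 4) = -5 + 10 = 5)
Z(m, I) = 0
S(-2, 2)*Z(10, 89) = 5*0 = 0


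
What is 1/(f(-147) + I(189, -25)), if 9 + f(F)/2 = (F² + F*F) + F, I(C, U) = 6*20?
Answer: 1/86244 ≈ 1.1595e-5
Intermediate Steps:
I(C, U) = 120
f(F) = -18 + 2*F + 4*F² (f(F) = -18 + 2*((F² + F*F) + F) = -18 + 2*((F² + F²) + F) = -18 + 2*(2*F² + F) = -18 + 2*(F + 2*F²) = -18 + (2*F + 4*F²) = -18 + 2*F + 4*F²)
1/(f(-147) + I(189, -25)) = 1/((-18 + 2*(-147) + 4*(-147)²) + 120) = 1/((-18 - 294 + 4*21609) + 120) = 1/((-18 - 294 + 86436) + 120) = 1/(86124 + 120) = 1/86244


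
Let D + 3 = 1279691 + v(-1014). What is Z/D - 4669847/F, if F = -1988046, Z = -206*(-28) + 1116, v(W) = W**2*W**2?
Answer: 308556724833899422/131358684958767549 ≈ 2.3490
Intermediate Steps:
v(W) = W**4
Z = 6884 (Z = 5768 + 1116 = 6884)
D = 1057188294104 (D = -3 + (1279691 + (-1014)**4) = -3 + (1279691 + 1057187014416) = -3 + 1057188294107 = 1057188294104)
Z/D - 4669847/F = 6884/1057188294104 - 4669847/(-1988046) = 6884*(1/1057188294104) - 4669847*(-1/1988046) = 1721/264297073526 + 4669847/1988046 = 308556724833899422/131358684958767549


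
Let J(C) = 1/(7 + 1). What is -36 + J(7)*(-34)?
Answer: -161/4 ≈ -40.250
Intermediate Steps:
J(C) = 1/8
-36 + J(7)*(-34) = -36 + (1/8)*(-34) = -36 - 17/4 = -161/4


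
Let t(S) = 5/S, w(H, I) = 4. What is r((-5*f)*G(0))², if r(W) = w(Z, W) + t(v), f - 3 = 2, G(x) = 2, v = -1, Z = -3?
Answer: 1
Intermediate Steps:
f = 5 (f = 3 + 2 = 5)
r(W) = -1 (r(W) = 4 + 5/(-1) = 4 + 5*(-1) = 4 - 5 = -1)
r((-5*f)*G(0))² = (-1)² = 1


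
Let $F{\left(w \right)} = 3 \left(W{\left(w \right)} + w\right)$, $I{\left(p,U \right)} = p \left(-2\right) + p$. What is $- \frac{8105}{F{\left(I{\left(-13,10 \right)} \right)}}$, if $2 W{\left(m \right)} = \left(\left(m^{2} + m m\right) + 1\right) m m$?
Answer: $- \frac{16210}{171951} \approx -0.094271$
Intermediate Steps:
$I{\left(p,U \right)} = - p$ ($I{\left(p,U \right)} = - 2 p + p = - p$)
$W{\left(m \right)} = \frac{m^{2} \left(1 + 2 m^{2}\right)}{2}$ ($W{\left(m \right)} = \frac{\left(\left(m^{2} + m m\right) + 1\right) m m}{2} = \frac{\left(\left(m^{2} + m^{2}\right) + 1\right) m m}{2} = \frac{\left(2 m^{2} + 1\right) m m}{2} = \frac{\left(1 + 2 m^{2}\right) m m}{2} = \frac{m \left(1 + 2 m^{2}\right) m}{2} = \frac{m^{2} \left(1 + 2 m^{2}\right)}{2}$)
$F{\left(w \right)} = 3 w + 3 w^{4} + \frac{3 w^{2}}{2}$ ($F{\left(w \right)} = 3 \left(\left(w^{4} + \frac{w^{2}}{2}\right) + w\right) = 3 \left(w + w^{4} + \frac{w^{2}}{2}\right) = 3 w + 3 w^{4} + \frac{3 w^{2}}{2}$)
$- \frac{8105}{F{\left(I{\left(-13,10 \right)} \right)}} = - \frac{8105}{\frac{3}{2} \left(\left(-1\right) \left(-13\right)\right) \left(2 - -13 + 2 \left(\left(-1\right) \left(-13\right)\right)^{3}\right)} = - \frac{8105}{\frac{3}{2} \cdot 13 \left(2 + 13 + 2 \cdot 13^{3}\right)} = - \frac{8105}{\frac{3}{2} \cdot 13 \left(2 + 13 + 2 \cdot 2197\right)} = - \frac{8105}{\frac{3}{2} \cdot 13 \left(2 + 13 + 4394\right)} = - \frac{8105}{\frac{3}{2} \cdot 13 \cdot 4409} = - \frac{8105}{\frac{171951}{2}} = \left(-8105\right) \frac{2}{171951} = - \frac{16210}{171951}$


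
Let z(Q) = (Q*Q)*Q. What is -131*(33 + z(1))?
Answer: -4454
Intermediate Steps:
z(Q) = Q**3 (z(Q) = Q**2*Q = Q**3)
-131*(33 + z(1)) = -131*(33 + 1**3) = -131*(33 + 1) = -131*34 = -4454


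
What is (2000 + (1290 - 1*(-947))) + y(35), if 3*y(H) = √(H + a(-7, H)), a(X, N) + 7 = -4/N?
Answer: 4237 + 4*√2135/105 ≈ 4238.8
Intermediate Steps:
a(X, N) = -7 - 4/N
y(H) = √(-7 + H - 4/H)/3 (y(H) = √(H + (-7 - 4/H))/3 = √(-7 + H - 4/H)/3)
(2000 + (1290 - 1*(-947))) + y(35) = (2000 + (1290 - 1*(-947))) + √(-7 + 35 - 4/35)/3 = (2000 + (1290 + 947)) + √(-7 + 35 - 4*1/35)/3 = (2000 + 2237) + √(-7 + 35 - 4/35)/3 = 4237 + √(976/35)/3 = 4237 + (4*√2135/35)/3 = 4237 + 4*√2135/105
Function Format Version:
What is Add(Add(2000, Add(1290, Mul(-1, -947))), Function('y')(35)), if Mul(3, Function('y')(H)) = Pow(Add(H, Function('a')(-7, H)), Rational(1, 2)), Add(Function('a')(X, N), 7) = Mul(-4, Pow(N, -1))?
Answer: Add(4237, Mul(Rational(4, 105), Pow(2135, Rational(1, 2)))) ≈ 4238.8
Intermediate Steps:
Function('a')(X, N) = Add(-7, Mul(-4, Pow(N, -1)))
Function('y')(H) = Mul(Rational(1, 3), Pow(Add(-7, H, Mul(-4, Pow(H, -1))), Rational(1, 2))) (Function('y')(H) = Mul(Rational(1, 3), Pow(Add(H, Add(-7, Mul(-4, Pow(H, -1)))), Rational(1, 2))) = Mul(Rational(1, 3), Pow(Add(-7, H, Mul(-4, Pow(H, -1))), Rational(1, 2))))
Add(Add(2000, Add(1290, Mul(-1, -947))), Function('y')(35)) = Add(Add(2000, Add(1290, Mul(-1, -947))), Mul(Rational(1, 3), Pow(Add(-7, 35, Mul(-4, Pow(35, -1))), Rational(1, 2)))) = Add(Add(2000, Add(1290, 947)), Mul(Rational(1, 3), Pow(Add(-7, 35, Mul(-4, Rational(1, 35))), Rational(1, 2)))) = Add(Add(2000, 2237), Mul(Rational(1, 3), Pow(Add(-7, 35, Rational(-4, 35)), Rational(1, 2)))) = Add(4237, Mul(Rational(1, 3), Pow(Rational(976, 35), Rational(1, 2)))) = Add(4237, Mul(Rational(1, 3), Mul(Rational(4, 35), Pow(2135, Rational(1, 2))))) = Add(4237, Mul(Rational(4, 105), Pow(2135, Rational(1, 2))))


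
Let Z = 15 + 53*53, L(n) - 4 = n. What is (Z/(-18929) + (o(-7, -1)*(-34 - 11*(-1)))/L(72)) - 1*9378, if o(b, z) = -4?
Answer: -3372425367/359651 ≈ -9376.9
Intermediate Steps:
L(n) = 4 + n
Z = 2824 (Z = 15 + 2809 = 2824)
(Z/(-18929) + (o(-7, -1)*(-34 - 11*(-1)))/L(72)) - 1*9378 = (2824/(-18929) + (-4*(-34 - 11*(-1)))/(4 + 72)) - 1*9378 = (2824*(-1/18929) - 4*(-34 + 11)/76) - 9378 = (-2824/18929 - 4*(-23)*(1/76)) - 9378 = (-2824/18929 + 92*(1/76)) - 9378 = (-2824/18929 + 23/19) - 9378 = 381711/359651 - 9378 = -3372425367/359651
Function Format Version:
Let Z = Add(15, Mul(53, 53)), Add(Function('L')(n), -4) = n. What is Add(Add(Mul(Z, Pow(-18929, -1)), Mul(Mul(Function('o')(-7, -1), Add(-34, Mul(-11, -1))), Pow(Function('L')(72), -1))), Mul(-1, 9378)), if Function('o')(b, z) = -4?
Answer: Rational(-3372425367, 359651) ≈ -9376.9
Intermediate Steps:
Function('L')(n) = Add(4, n)
Z = 2824 (Z = Add(15, 2809) = 2824)
Add(Add(Mul(Z, Pow(-18929, -1)), Mul(Mul(Function('o')(-7, -1), Add(-34, Mul(-11, -1))), Pow(Function('L')(72), -1))), Mul(-1, 9378)) = Add(Add(Mul(2824, Pow(-18929, -1)), Mul(Mul(-4, Add(-34, Mul(-11, -1))), Pow(Add(4, 72), -1))), Mul(-1, 9378)) = Add(Add(Mul(2824, Rational(-1, 18929)), Mul(Mul(-4, Add(-34, 11)), Pow(76, -1))), -9378) = Add(Add(Rational(-2824, 18929), Mul(Mul(-4, -23), Rational(1, 76))), -9378) = Add(Add(Rational(-2824, 18929), Mul(92, Rational(1, 76))), -9378) = Add(Add(Rational(-2824, 18929), Rational(23, 19)), -9378) = Add(Rational(381711, 359651), -9378) = Rational(-3372425367, 359651)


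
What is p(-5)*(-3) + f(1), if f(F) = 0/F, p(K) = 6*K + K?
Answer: 105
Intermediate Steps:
p(K) = 7*K
f(F) = 0
p(-5)*(-3) + f(1) = (7*(-5))*(-3) + 0 = -35*(-3) + 0 = 105 + 0 = 105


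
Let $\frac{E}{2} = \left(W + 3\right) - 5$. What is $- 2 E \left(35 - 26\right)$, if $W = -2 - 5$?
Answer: $324$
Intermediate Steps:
$W = -7$
$E = -18$ ($E = 2 \left(\left(-7 + 3\right) - 5\right) = 2 \left(-4 - 5\right) = 2 \left(-9\right) = -18$)
$- 2 E \left(35 - 26\right) = \left(-2\right) \left(-18\right) \left(35 - 26\right) = 36 \cdot 9 = 324$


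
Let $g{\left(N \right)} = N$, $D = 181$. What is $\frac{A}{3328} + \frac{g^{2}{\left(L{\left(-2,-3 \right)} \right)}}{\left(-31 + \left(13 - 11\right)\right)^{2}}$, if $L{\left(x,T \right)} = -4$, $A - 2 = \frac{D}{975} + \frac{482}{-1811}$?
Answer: $\frac{96871718531}{4941995884800} \approx 0.019602$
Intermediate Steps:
$A = \frac{3389291}{1765725}$ ($A = 2 + \left(\frac{181}{975} + \frac{482}{-1811}\right) = 2 + \left(181 \cdot \frac{1}{975} + 482 \left(- \frac{1}{1811}\right)\right) = 2 + \left(\frac{181}{975} - \frac{482}{1811}\right) = 2 - \frac{142159}{1765725} = \frac{3389291}{1765725} \approx 1.9195$)
$\frac{A}{3328} + \frac{g^{2}{\left(L{\left(-2,-3 \right)} \right)}}{\left(-31 + \left(13 - 11\right)\right)^{2}} = \frac{3389291}{1765725 \cdot 3328} + \frac{\left(-4\right)^{2}}{\left(-31 + \left(13 - 11\right)\right)^{2}} = \frac{3389291}{1765725} \cdot \frac{1}{3328} + \frac{16}{\left(-31 + 2\right)^{2}} = \frac{3389291}{5876332800} + \frac{16}{\left(-29\right)^{2}} = \frac{3389291}{5876332800} + \frac{16}{841} = \frac{96871718531}{4941995884800}$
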